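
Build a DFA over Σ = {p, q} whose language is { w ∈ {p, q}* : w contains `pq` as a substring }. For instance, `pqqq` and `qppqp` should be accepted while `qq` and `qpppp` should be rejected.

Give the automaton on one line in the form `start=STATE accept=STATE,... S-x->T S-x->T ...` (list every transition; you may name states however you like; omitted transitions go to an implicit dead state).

States A..B record the length of the longest prefix of `pq` that matches the current input suffix. Reaching C means `pq` has been seen, and we stay there forever. Accept from C.
A 3-state machine:
       p  q 
>  A   B  A 
   B   B  C 
 * C   C  C 
(> = start, * = accepting)

start=A accept=C A-p->B A-q->A B-p->B B-q->C C-p->C C-q->C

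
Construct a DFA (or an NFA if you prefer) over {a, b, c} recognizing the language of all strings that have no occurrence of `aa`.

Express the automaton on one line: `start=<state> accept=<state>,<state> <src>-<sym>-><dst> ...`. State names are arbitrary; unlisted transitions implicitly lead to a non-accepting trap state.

start=q0 accept=q0,q1 q0-a->q1 q0-b->q0 q0-c->q0 q1-a->q2 q1-b->q0 q1-c->q0 q2-a->q2 q2-b->q2 q2-c->q2

Track partial matches of the forbidden pattern `aa`. State q2 is a dead state reached once `aa` has occurred; every other state accepts. q0 means no part of `aa` is currently matched.
With 3 states:
        a   b   c  
>* q0   q1  q0  q0 
 * q1   q2  q0  q0 
   q2   q2  q2  q2 
(> = start, * = accepting)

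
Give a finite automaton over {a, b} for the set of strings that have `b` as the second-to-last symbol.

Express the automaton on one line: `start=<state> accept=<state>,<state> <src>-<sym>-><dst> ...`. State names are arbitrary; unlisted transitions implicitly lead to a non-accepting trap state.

A DFA must remember the last 2 symbols (since which symbol is second-to-last isn't known until the input ends). Use one state per possible window of the last ≤2 symbols; accept from those whose window starts with `b`.
7 states suffice.
        a   b  
>  q0   q1  q2 
   q1   q3  q4 
   q2   q5  q6 
   q3   q3  q4 
   q4   q5  q6 
 * q5   q3  q4 
 * q6   q5  q6 
(> = start, * = accepting)

start=q0 accept=q5,q6 q0-a->q1 q0-b->q2 q1-a->q3 q1-b->q4 q2-a->q5 q2-b->q6 q3-a->q3 q3-b->q4 q4-a->q5 q4-b->q6 q5-a->q3 q5-b->q4 q6-a->q5 q6-b->q6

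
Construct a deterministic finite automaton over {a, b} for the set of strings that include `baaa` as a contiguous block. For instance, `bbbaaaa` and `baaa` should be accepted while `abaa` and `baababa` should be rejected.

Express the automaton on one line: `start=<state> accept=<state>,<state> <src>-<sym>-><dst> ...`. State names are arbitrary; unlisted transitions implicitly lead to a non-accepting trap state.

start=S0 accept=S4 S0-a->S0 S0-b->S1 S1-a->S2 S1-b->S1 S2-a->S3 S2-b->S1 S3-a->S4 S3-b->S1 S4-a->S4 S4-b->S4

Track how much of `baaa` has been matched so far: state S0 is no progress, S4 is the absorbing accept state reached once `baaa` has occurred. Intermediate states record partial matches; on a mismatch, fall back to the longest reusable overlap.
A 5-state machine:
        a   b  
>  S0   S0  S1 
   S1   S2  S1 
   S2   S3  S1 
   S3   S4  S1 
 * S4   S4  S4 
(> = start, * = accepting)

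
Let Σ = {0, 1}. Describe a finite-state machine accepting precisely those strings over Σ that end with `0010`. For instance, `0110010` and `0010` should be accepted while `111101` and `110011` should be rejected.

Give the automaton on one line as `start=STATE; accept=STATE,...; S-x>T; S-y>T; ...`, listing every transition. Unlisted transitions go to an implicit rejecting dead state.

start=q0; accept=q4; q0-0>q1; q0-1>q0; q1-0>q2; q1-1>q0; q2-0>q2; q2-1>q3; q3-0>q4; q3-1>q0; q4-0>q2; q4-1>q0

Remember how much of `0010` the current input suffix matches. State q0 means no match yet; q1 means the last symbol is `0`; q2 means the last 2 symbols are `00`; q3 means the last 3 symbols are `001`; q4 means the last 4 symbols are `0010`. Only q4 accepts. On a mismatch, fall back to the longest proper suffix that is still a prefix of `0010`.
A 5-state machine:
        0   1  
>  q0   q1  q0 
   q1   q2  q0 
   q2   q2  q3 
   q3   q4  q0 
 * q4   q2  q0 
(> = start, * = accepting)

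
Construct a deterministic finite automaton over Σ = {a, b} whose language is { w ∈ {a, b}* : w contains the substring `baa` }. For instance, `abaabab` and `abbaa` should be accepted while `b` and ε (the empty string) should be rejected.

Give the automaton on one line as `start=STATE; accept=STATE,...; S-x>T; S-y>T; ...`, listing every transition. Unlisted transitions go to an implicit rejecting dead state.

Track how much of `baa` has been matched so far: state s0 is no progress, s3 is the absorbing accept state reached once `baa` has occurred. Intermediate states record partial matches; on a mismatch, fall back to the longest reusable overlap.
4 states suffice.
        a   b  
>  s0   s0  s1 
   s1   s2  s1 
   s2   s3  s1 
 * s3   s3  s3 
(> = start, * = accepting)

start=s0; accept=s3; s0-a>s0; s0-b>s1; s1-a>s2; s1-b>s1; s2-a>s3; s2-b>s1; s3-a>s3; s3-b>s3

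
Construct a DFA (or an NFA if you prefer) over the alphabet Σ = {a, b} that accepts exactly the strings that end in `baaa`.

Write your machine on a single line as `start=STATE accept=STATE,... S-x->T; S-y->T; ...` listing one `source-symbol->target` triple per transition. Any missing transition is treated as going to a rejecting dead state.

start=q0; accept=q4; q0-a->q0; q0-b->q1; q1-a->q2; q1-b->q1; q2-a->q3; q2-b->q1; q3-a->q4; q3-b->q1; q4-a->q0; q4-b->q1

Let each state record the length of the longest suffix of the input read so far that is also a prefix of `baaa`. q1 means the last symbol is `b`; q2 means the last 2 symbols are `ba`; q3 means the last 3 symbols are `baa`; q4 means the last 4 symbols are `baaa`. Accept only at q4, where the string currently ends in `baaa`.
5 states suffice.
        a   b  
>  q0   q0  q1 
   q1   q2  q1 
   q2   q3  q1 
   q3   q4  q1 
 * q4   q0  q1 
(> = start, * = accepting)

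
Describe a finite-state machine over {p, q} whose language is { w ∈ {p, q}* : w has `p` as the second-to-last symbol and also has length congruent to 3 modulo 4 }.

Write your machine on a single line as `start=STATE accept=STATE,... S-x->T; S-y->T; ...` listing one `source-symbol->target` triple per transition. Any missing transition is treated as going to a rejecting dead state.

Run two small machines in parallel and take their product. The first has 7 states tracking the last 2 symbols read; the second has 4 states tracking the input length modulo 4. A product state is a pair (one from each), accepting exactly when both do. Equivalent product states are then merged.
6 states suffice.
        p   q  
>  s0   s1  s1 
   s1   s2  s3 
   s2   s4  s4 
   s3   s5  s5 
 * s4   s0  s0 
   s5   s0  s0 
(> = start, * = accepting)

start=s0; accept=s4; s0-p->s1; s0-q->s1; s1-p->s2; s1-q->s3; s2-p->s4; s2-q->s4; s3-p->s5; s3-q->s5; s4-p->s0; s4-q->s0; s5-p->s0; s5-q->s0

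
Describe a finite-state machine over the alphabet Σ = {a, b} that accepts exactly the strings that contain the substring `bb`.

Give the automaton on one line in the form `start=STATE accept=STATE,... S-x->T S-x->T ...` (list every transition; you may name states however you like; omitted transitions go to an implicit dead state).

States q0..q1 record the length of the longest prefix of `bb` that matches the current input suffix. Reaching q2 means `bb` has been seen, and we stay there forever. Accept from q2.
A 3-state machine:
        a   b  
>  q0   q0  q1 
   q1   q0  q2 
 * q2   q2  q2 
(> = start, * = accepting)

start=q0 accept=q2 q0-a->q0 q0-b->q1 q1-a->q0 q1-b->q2 q2-a->q2 q2-b->q2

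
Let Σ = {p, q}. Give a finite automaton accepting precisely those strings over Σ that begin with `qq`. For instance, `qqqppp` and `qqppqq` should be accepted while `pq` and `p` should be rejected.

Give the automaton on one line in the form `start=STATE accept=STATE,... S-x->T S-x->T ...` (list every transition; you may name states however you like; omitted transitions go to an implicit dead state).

Check the first 2 symbols one by one: s0 through s1 record how many have matched `qq` so far; any wrong symbol goes to the dead state s3. After all 2 match we enter the accepting sink s2.
        p   q  
>  s0   s3  s1 
   s1   s3  s2 
 * s2   s2  s2 
   s3   s3  s3 
(> = start, * = accepting)

start=s0 accept=s2 s0-p->s3 s0-q->s1 s1-p->s3 s1-q->s2 s2-p->s2 s2-q->s2 s3-p->s3 s3-q->s3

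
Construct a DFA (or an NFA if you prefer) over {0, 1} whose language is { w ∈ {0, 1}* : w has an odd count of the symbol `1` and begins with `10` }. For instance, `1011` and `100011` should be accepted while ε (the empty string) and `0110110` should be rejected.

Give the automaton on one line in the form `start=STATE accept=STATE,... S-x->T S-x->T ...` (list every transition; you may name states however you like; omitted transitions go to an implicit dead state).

start=S0 accept=S4 S0-0->S1 S0-1->S2 S1-0->S1 S1-1->S3 S2-0->S4 S2-1->S1 S3-0->S3 S3-1->S1 S4-0->S4 S4-1->S5 S5-0->S5 S5-1->S4

Handle the two conditions separately and then intersect. The first has 2 states tracking the count of `1`s modulo 2; the second has 4 states tracking whether the input so far still matches the prefix `10`. A product state is a pair (one from each), accepting exactly when both do.
A 6-state machine:
        0   1  
>  S0   S1  S2 
   S1   S1  S3 
   S2   S4  S1 
   S3   S3  S1 
 * S4   S4  S5 
   S5   S5  S4 
(> = start, * = accepting)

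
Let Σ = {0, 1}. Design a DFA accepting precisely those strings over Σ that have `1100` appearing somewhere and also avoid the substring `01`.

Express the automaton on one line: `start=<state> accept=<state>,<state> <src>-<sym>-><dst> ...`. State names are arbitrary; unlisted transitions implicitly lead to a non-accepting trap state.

Build one automaton per condition and run them in lockstep. The first has 5 states tracking whether and how much of `1100` has been seen; the second has 3 states tracking partial matches of the forbidden pattern `01`. A product state is a pair (one from each), accepting exactly when both do.
11 states suffice.
          0    1  
>  S0     S1   S2 
   S1     S1   S3 
   S2     S1   S4 
   S3     S5   S6 
   S4     S7   S4 
   S5     S5   S3 
   S6     S8   S6 
   S7     S9   S3 
   S8    S10   S3 
 * S9     S9  S10 
   S10   S10  S10 
(> = start, * = accepting)

start=S0 accept=S9 S0-0->S1 S0-1->S2 S1-0->S1 S1-1->S3 S2-0->S1 S2-1->S4 S3-0->S5 S3-1->S6 S4-0->S7 S4-1->S4 S5-0->S5 S5-1->S3 S6-0->S8 S6-1->S6 S7-0->S9 S7-1->S3 S8-0->S10 S8-1->S3 S9-0->S9 S9-1->S10 S10-0->S10 S10-1->S10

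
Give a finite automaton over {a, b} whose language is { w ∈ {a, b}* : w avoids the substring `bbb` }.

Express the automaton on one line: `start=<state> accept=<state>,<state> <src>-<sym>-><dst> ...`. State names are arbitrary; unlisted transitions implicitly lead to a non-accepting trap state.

start=S0 accept=S0,S1,S2 S0-a->S0 S0-b->S1 S1-a->S0 S1-b->S2 S2-a->S0 S2-b->S3 S3-a->S3 S3-b->S3

This is the complement of 'contains `bbb`'. Use the same substring-matching states — S0 through S3 holding how much of `bbb` has just been matched — but flip the accepting set: everything except the trap S3 accepts.
With 4 states:
        a   b  
>* S0   S0  S1 
 * S1   S0  S2 
 * S2   S0  S3 
   S3   S3  S3 
(> = start, * = accepting)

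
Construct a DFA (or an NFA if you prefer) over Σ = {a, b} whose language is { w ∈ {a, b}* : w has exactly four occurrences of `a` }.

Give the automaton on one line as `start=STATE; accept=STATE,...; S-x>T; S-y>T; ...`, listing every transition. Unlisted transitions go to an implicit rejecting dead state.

start=S0; accept=S4; S0-a>S1; S0-b>S0; S1-a>S2; S1-b>S1; S2-a>S3; S2-b>S2; S3-a>S4; S3-b>S3; S4-a>S5; S4-b>S4; S5-a>S5; S5-b>S5

Only the number of `a`s matters, and only up to 5. Make a chain S0 → S1 → S2 → S3 → S4 → S5 advanced by each `a` (with S5 absorbing); every other symbol self-loops. The accepting set is {S4}.
With 6 states:
        a   b  
>  S0   S1  S0 
   S1   S2  S1 
   S2   S3  S2 
   S3   S4  S3 
 * S4   S5  S4 
   S5   S5  S5 
(> = start, * = accepting)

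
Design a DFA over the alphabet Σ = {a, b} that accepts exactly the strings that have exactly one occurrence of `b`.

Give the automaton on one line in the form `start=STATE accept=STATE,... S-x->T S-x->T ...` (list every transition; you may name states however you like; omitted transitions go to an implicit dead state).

start=q0 accept=q1 q0-a->q0 q0-b->q1 q1-a->q1 q1-b->q2 q2-a->q2 q2-b->q2

Count `b`s, saturating at 2: state q0 means no `b` yet, q1 means one `b` seen, q2 means more than one. Each `b` increments (capped at q2); other symbols loop. Accept from {q1}.
        a   b  
>  q0   q0  q1 
 * q1   q1  q2 
   q2   q2  q2 
(> = start, * = accepting)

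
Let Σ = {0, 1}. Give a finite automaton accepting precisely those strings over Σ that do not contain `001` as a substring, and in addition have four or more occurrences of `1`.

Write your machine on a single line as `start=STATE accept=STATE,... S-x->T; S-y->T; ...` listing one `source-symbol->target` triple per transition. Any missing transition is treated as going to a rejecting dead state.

start=S0; accept=S9,S10,S11; S0-0->S1; S0-1->S2; S1-0->S3; S1-1->S2; S2-0->S4; S2-1->S5; S3-0->S3; S3-1->S3; S4-0->S3; S4-1->S5; S5-0->S6; S5-1->S7; S6-0->S3; S6-1->S7; S7-0->S8; S7-1->S9; S8-0->S3; S8-1->S9; S9-0->S10; S9-1->S9; S10-0->S11; S10-1->S9; S11-0->S11; S11-1->S3

Build one automaton per condition and run them in lockstep. One (4 states) tracks partial matches of the forbidden pattern `001`; the other (6 states) tracks the count of `1`s, saturating at 5. Each combined state is a pair, one component from each; accept when both components accept. Equivalent product states are then merged.
12 states suffice.
          0    1  
>  S0     S1   S2 
   S1     S3   S2 
   S2     S4   S5 
   S3     S3   S3 
   S4     S3   S5 
   S5     S6   S7 
   S6     S3   S7 
   S7     S8   S9 
   S8     S3   S9 
 * S9    S10   S9 
 * S10   S11   S9 
 * S11   S11   S3 
(> = start, * = accepting)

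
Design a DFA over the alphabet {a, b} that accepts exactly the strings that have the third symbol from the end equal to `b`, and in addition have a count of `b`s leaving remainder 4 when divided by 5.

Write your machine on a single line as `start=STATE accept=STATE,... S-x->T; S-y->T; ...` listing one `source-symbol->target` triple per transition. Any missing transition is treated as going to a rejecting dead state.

start=q0; accept=q7,q10,q11,q14; q0-a->q0; q0-b->q1; q1-a->q1; q1-b->q2; q2-a->q3; q2-b->q4; q3-a->q3; q3-b->q5; q4-a->q6; q4-b->q7; q5-a->q6; q5-b->q8; q6-a->q9; q6-b->q10; q7-a->q11; q7-b->q0; q8-a->q11; q8-b->q0; q9-a->q9; q9-b->q12; q10-a->q13; q10-b->q0; q11-a->q14; q11-b->q0; q12-a->q13; q12-b->q0; q13-a->q14; q13-b->q0; q14-a->q15; q14-b->q0; q15-a->q15; q15-b->q0

Build one automaton per condition and run them in lockstep. The first has 15 states tracking the last 3 symbols read; the second has 5 states tracking the count of `b`s modulo 5. A product state is a pair (one from each), accepting exactly when both do. After merging equivalent states the machine shrinks.
16 states suffice.
          a    b  
>  q0     q0   q1 
   q1     q1   q2 
   q2     q3   q4 
   q3     q3   q5 
   q4     q6   q7 
   q5     q6   q8 
   q6     q9  q10 
 * q7    q11   q0 
   q8    q11   q0 
   q9     q9  q12 
 * q10   q13   q0 
 * q11   q14   q0 
   q12   q13   q0 
   q13   q14   q0 
 * q14   q15   q0 
   q15   q15   q0 
(> = start, * = accepting)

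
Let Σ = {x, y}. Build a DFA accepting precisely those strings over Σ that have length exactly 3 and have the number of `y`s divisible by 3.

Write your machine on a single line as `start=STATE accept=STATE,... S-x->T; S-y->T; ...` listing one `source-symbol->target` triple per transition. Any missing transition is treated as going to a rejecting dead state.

Handle the two conditions separately and then intersect. The first has 5 states tracking the input length, saturating at 4; the second has 3 states tracking the count of `y`s modulo 3. A product state is a pair (one from each), accepting exactly when both do. Minimizing collapses redundant product states.
7 states suffice.
        x   y  
>  q0   q1  q2 
   q1   q3  q4 
   q2   q4  q5 
   q3   q6  q4 
   q4   q4  q4 
   q5   q4  q6 
 * q6   q4  q4 
(> = start, * = accepting)

start=q0; accept=q6; q0-x->q1; q0-y->q2; q1-x->q3; q1-y->q4; q2-x->q4; q2-y->q5; q3-x->q6; q3-y->q4; q4-x->q4; q4-y->q4; q5-x->q4; q5-y->q6; q6-x->q4; q6-y->q4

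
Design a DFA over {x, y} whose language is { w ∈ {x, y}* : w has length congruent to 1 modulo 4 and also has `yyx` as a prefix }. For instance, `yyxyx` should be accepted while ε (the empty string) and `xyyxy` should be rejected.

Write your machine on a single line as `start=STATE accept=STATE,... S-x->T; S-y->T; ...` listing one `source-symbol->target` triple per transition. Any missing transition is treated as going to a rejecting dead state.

start=q0; accept=q6; q0-x->q1; q0-y->q2; q1-x->q1; q1-y->q1; q2-x->q1; q2-y->q3; q3-x->q4; q3-y->q1; q4-x->q5; q4-y->q5; q5-x->q6; q5-y->q6; q6-x->q7; q6-y->q7; q7-x->q4; q7-y->q4

Handle the two conditions separately and then intersect. The first has 4 states tracking the input length modulo 4; the second has 5 states tracking whether the input so far still matches the prefix `yyx`. A product state is a pair (one from each), accepting exactly when both do. After merging equivalent states the machine shrinks.
With 8 states:
        x   y  
>  q0   q1  q2 
   q1   q1  q1 
   q2   q1  q3 
   q3   q4  q1 
   q4   q5  q5 
   q5   q6  q6 
 * q6   q7  q7 
   q7   q4  q4 
(> = start, * = accepting)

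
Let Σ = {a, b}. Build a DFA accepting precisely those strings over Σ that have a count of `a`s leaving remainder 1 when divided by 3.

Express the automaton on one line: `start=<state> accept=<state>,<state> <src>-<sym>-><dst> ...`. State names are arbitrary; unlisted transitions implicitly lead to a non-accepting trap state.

Keep the running count of `a`s modulo 3: each `a` advances along the cycle q0 → q1 → q2 → q0 while other symbols loop. Accept at q1.
3 states suffice.
        a   b  
>  q0   q1  q0 
 * q1   q2  q1 
   q2   q0  q2 
(> = start, * = accepting)

start=q0 accept=q1 q0-a->q1 q0-b->q0 q1-a->q2 q1-b->q1 q2-a->q0 q2-b->q2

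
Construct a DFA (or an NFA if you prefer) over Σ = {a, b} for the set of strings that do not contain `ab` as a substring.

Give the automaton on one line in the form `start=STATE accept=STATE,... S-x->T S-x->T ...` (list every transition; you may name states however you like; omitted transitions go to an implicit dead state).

start=S0 accept=S0,S1 S0-a->S1 S0-b->S0 S1-a->S1 S1-b->S2 S2-a->S2 S2-b->S2

Track partial matches of the forbidden pattern `ab`. State S2 is a dead state reached once `ab` has occurred; every other state accepts. S0 means no part of `ab` is currently matched.
3 states suffice.
        a   b  
>* S0   S1  S0 
 * S1   S1  S2 
   S2   S2  S2 
(> = start, * = accepting)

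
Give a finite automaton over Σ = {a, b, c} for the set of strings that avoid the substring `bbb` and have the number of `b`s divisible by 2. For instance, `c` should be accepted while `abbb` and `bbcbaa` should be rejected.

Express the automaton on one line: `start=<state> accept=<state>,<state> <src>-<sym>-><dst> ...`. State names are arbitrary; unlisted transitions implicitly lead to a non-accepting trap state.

start=s0 accept=s0,s3,s4 s0-a->s0 s0-b->s1 s0-c->s0 s1-a->s2 s1-b->s3 s1-c->s2 s2-a->s2 s2-b->s4 s2-c->s2 s3-a->s0 s3-b->s5 s3-c->s0 s4-a->s0 s4-b->s6 s4-c->s0 s5-a->s5 s5-b->s7 s5-c->s5 s6-a->s2 s6-b->s7 s6-c->s2 s7-a->s7 s7-b->s5 s7-c->s7

Run two small machines in parallel and take their product. The first has 4 states tracking partial matches of the forbidden pattern `bbb`; the second has 2 states tracking the count of `b`s modulo 2. A product state is a pair (one from each), accepting exactly when both do.
8 states suffice.
        a   b   c  
>* s0   s0  s1  s0 
   s1   s2  s3  s2 
   s2   s2  s4  s2 
 * s3   s0  s5  s0 
 * s4   s0  s6  s0 
   s5   s5  s7  s5 
   s6   s2  s7  s2 
   s7   s7  s5  s7 
(> = start, * = accepting)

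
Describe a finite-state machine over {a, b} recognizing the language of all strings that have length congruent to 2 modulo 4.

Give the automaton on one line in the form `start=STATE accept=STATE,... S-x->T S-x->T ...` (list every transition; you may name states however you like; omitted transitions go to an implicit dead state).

Only the length mod 4 matters, so use a 4-cycle: from any state, every input symbol moves to the next state, wrapping S3 back to S0. Mark S2 accepting.
        a   b  
>  S0   S1  S1 
   S1   S2  S2 
 * S2   S3  S3 
   S3   S0  S0 
(> = start, * = accepting)

start=S0 accept=S2 S0-a->S1 S0-b->S1 S1-a->S2 S1-b->S2 S2-a->S3 S2-b->S3 S3-a->S0 S3-b->S0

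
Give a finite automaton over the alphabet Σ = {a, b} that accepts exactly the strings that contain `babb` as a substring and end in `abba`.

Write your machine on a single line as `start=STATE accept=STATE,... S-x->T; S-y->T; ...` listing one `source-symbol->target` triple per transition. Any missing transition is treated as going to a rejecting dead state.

Build one automaton per condition and run them in lockstep. One (5 states) tracks whether and how much of `babb` has been seen; the other (5 states) tracks how much of the suffix `abba` has currently been matched. Each combined state is a pair, one component from each; accept when both components accept. After merging equivalent states the machine shrinks.
9 states suffice.
        a   b  
>  q0   q0  q1 
   q1   q2  q1 
   q2   q0  q3 
   q3   q2  q4 
   q4   q5  q6 
 * q5   q7  q8 
   q6   q7  q6 
   q7   q7  q8 
   q8   q7  q4 
(> = start, * = accepting)

start=q0; accept=q5; q0-a->q0; q0-b->q1; q1-a->q2; q1-b->q1; q2-a->q0; q2-b->q3; q3-a->q2; q3-b->q4; q4-a->q5; q4-b->q6; q5-a->q7; q5-b->q8; q6-a->q7; q6-b->q6; q7-a->q7; q7-b->q8; q8-a->q7; q8-b->q4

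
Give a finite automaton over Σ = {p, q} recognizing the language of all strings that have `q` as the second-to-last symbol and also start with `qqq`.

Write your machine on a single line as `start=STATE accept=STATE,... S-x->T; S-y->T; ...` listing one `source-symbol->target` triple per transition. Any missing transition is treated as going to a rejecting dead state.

Run two small machines in parallel and take their product. One (7 states) tracks the last 2 symbols read; the other (5 states) tracks whether the input so far still matches the prefix `qqq`. Each combined state is a pair, one component from each; accept when both components accept.
A 12-state machine:
       p  q 
>  A   B  C 
   B   D  E 
   C   F  G 
   D   D  E 
   E   F  H 
   F   D  E 
   G   F  I 
   H   F  H 
 * I   J  I 
 * J   K  L 
   K   K  L 
   L   J  I 
(> = start, * = accepting)

start=A; accept=I,J; A-p->B; A-q->C; B-p->D; B-q->E; C-p->F; C-q->G; D-p->D; D-q->E; E-p->F; E-q->H; F-p->D; F-q->E; G-p->F; G-q->I; H-p->F; H-q->H; I-p->J; I-q->I; J-p->K; J-q->L; K-p->K; K-q->L; L-p->J; L-q->I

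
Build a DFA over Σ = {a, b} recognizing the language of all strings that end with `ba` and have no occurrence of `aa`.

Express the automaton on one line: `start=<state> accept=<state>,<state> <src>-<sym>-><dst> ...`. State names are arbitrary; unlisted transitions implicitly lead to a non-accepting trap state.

start=q0 accept=q4 q0-a->q1 q0-b->q2 q1-a->q3 q1-b->q2 q2-a->q4 q2-b->q2 q3-a->q3 q3-b->q3 q4-a->q3 q4-b->q2

Build one automaton per condition and run them in lockstep. The first has 3 states tracking how much of the suffix `ba` has currently been matched; the second has 3 states tracking partial matches of the forbidden pattern `aa`. A product state is a pair (one from each), accepting exactly when both do. Minimizing collapses redundant product states.
5 states suffice.
        a   b  
>  q0   q1  q2 
   q1   q3  q2 
   q2   q4  q2 
   q3   q3  q3 
 * q4   q3  q2 
(> = start, * = accepting)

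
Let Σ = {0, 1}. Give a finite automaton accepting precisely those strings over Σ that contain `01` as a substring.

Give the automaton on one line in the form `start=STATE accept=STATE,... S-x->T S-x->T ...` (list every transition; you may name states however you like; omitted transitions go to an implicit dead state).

start=q0 accept=q2 q0-0->q1 q0-1->q0 q1-0->q1 q1-1->q2 q2-0->q2 q2-1->q2

States q0..q1 record the length of the longest prefix of `01` that matches the current input suffix. Reaching q2 means `01` has been seen, and we stay there forever. Accept from q2.
A 3-state machine:
        0   1  
>  q0   q1  q0 
   q1   q1  q2 
 * q2   q2  q2 
(> = start, * = accepting)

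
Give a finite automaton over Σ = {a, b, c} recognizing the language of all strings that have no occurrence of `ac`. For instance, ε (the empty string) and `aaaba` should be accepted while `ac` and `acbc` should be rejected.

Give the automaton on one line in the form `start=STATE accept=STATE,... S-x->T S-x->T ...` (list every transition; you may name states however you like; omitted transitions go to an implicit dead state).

start=q0 accept=q0,q1 q0-a->q1 q0-b->q0 q0-c->q0 q1-a->q1 q1-b->q0 q1-c->q2 q2-a->q2 q2-b->q2 q2-c->q2

Track partial matches of the forbidden pattern `ac`. State q2 is a dead state reached once `ac` has occurred; every other state accepts. q0 means no part of `ac` is currently matched.
A 3-state machine:
        a   b   c  
>* q0   q1  q0  q0 
 * q1   q1  q0  q2 
   q2   q2  q2  q2 
(> = start, * = accepting)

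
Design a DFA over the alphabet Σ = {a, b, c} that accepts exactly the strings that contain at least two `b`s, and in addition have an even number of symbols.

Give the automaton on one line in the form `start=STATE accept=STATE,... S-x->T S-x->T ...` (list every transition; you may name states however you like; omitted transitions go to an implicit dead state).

Run two small machines in parallel and take their product. One (4 states) tracks the count of `b`s, saturating at 3; the other (2 states) tracks the input length modulo 2. Each combined state is a pair, one component from each; accept when both components accept. Equivalent product states are then merged.
        a   b   c  
>  q0   q1  q2  q1 
   q1   q0  q3  q0 
   q2   q3  q4  q3 
   q3   q2  q5  q2 
 * q4   q5  q5  q5 
   q5   q4  q4  q4 
(> = start, * = accepting)

start=q0 accept=q4 q0-a->q1 q0-b->q2 q0-c->q1 q1-a->q0 q1-b->q3 q1-c->q0 q2-a->q3 q2-b->q4 q2-c->q3 q3-a->q2 q3-b->q5 q3-c->q2 q4-a->q5 q4-b->q5 q4-c->q5 q5-a->q4 q5-b->q4 q5-c->q4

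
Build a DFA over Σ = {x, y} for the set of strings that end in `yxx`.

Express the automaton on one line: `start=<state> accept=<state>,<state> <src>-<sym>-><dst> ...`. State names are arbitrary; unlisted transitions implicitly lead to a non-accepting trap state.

start=q0 accept=q3 q0-x->q0 q0-y->q1 q1-x->q2 q1-y->q1 q2-x->q3 q2-y->q1 q3-x->q0 q3-y->q1

Remember how much of `yxx` the current input suffix matches. State q0 means no match yet; q1 means the last symbol is `y`; q2 means the last 2 symbols are `yx`; q3 means the last 3 symbols are `yxx`. Only q3 accepts. On a mismatch, fall back to the longest proper suffix that is still a prefix of `yxx`.
        x   y  
>  q0   q0  q1 
   q1   q2  q1 
   q2   q3  q1 
 * q3   q0  q1 
(> = start, * = accepting)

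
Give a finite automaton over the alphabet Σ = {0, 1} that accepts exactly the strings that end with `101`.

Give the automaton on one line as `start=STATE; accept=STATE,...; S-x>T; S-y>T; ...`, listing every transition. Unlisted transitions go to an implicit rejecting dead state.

Let each state record the length of the longest suffix of the input read so far that is also a prefix of `101`. q1 means the last symbol is `1`; q2 means the last 2 symbols are `10`; q3 means the last 3 symbols are `101`. Accept only at q3, where the string currently ends in `101`.
        0   1  
>  q0   q0  q1 
   q1   q2  q1 
   q2   q0  q3 
 * q3   q2  q1 
(> = start, * = accepting)

start=q0; accept=q3; q0-0>q0; q0-1>q1; q1-0>q2; q1-1>q1; q2-0>q0; q2-1>q3; q3-0>q2; q3-1>q1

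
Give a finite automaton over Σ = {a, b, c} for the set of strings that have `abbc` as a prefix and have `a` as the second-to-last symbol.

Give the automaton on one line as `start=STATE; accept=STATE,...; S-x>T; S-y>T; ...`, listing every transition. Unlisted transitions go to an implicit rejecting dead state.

start=s0; accept=s19,s20,s21; s0-a>s1; s0-b>s2; s0-c>s3; s1-a>s4; s1-b>s5; s1-c>s6; s2-a>s7; s2-b>s8; s2-c>s9; s3-a>s10; s3-b>s11; s3-c>s12; s4-a>s4; s4-b>s13; s4-c>s6; s5-a>s7; s5-b>s14; s5-c>s9; s6-a>s10; s6-b>s11; s6-c>s12; s7-a>s4; s7-b>s13; s7-c>s6; s8-a>s7; s8-b>s8; s8-c>s9; s9-a>s10; s9-b>s11; s9-c>s12; s10-a>s4; s10-b>s13; s10-c>s6; s11-a>s7; s11-b>s8; s11-c>s9; s12-a>s10; s12-b>s11; s12-c>s12; s13-a>s7; s13-b>s8; s13-c>s9; s14-a>s7; s14-b>s8; s14-c>s15; s15-a>s16; s15-b>s17; s15-c>s18; s16-a>s19; s16-b>s20; s16-c>s21; s17-a>s22; s17-b>s23; s17-c>s15; s18-a>s16; s18-b>s17; s18-c>s18; s19-a>s19; s19-b>s20; s19-c>s21; s20-a>s22; s20-b>s23; s20-c>s15; s21-a>s16; s21-b>s17; s21-c>s18; s22-a>s19; s22-b>s20; s22-c>s21; s23-a>s22; s23-b>s23; s23-c>s15

Handle the two conditions separately and then intersect. One (6 states) tracks whether the input so far still matches the prefix `abbc`; the other (13 states) tracks the last 2 symbols read. Each combined state is a pair, one component from each; accept when both components accept.
With 24 states:
          a    b    c  
>  s0     s1   s2   s3 
   s1     s4   s5   s6 
   s2     s7   s8   s9 
   s3    s10  s11  s12 
   s4     s4  s13   s6 
   s5     s7  s14   s9 
   s6    s10  s11  s12 
   s7     s4  s13   s6 
   s8     s7   s8   s9 
   s9    s10  s11  s12 
   s10    s4  s13   s6 
   s11    s7   s8   s9 
   s12   s10  s11  s12 
   s13    s7   s8   s9 
   s14    s7   s8  s15 
   s15   s16  s17  s18 
   s16   s19  s20  s21 
   s17   s22  s23  s15 
   s18   s16  s17  s18 
 * s19   s19  s20  s21 
 * s20   s22  s23  s15 
 * s21   s16  s17  s18 
   s22   s19  s20  s21 
   s23   s22  s23  s15 
(> = start, * = accepting)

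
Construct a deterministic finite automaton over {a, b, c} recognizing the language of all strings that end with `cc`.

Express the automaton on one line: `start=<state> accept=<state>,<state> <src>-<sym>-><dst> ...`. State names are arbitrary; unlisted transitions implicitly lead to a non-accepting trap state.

start=q0 accept=q2 q0-a->q0 q0-b->q0 q0-c->q1 q1-a->q0 q1-b->q0 q1-c->q2 q2-a->q0 q2-b->q0 q2-c->q2

Remember how much of `cc` the current input suffix matches. State q0 means no match yet; q1 means the last symbol is `c`; q2 means the last 2 symbols are `cc`. Only q2 accepts. On a mismatch, fall back to the longest proper suffix that is still a prefix of `cc`.
3 states suffice.
        a   b   c  
>  q0   q0  q0  q1 
   q1   q0  q0  q2 
 * q2   q0  q0  q2 
(> = start, * = accepting)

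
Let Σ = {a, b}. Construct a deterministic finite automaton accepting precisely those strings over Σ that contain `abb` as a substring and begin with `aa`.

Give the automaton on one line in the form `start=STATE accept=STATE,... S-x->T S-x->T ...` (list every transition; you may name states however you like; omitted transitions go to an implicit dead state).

Handle the two conditions separately and then intersect. The first has 4 states tracking whether and how much of `abb` has been seen; the second has 4 states tracking whether the input so far still matches the prefix `aa`. A product state is a pair (one from each), accepting exactly when both do.
A 9-state machine:
        a   b  
>  q0   q1  q2 
   q1   q3  q4 
   q2   q5  q2 
   q3   q3  q6 
   q4   q5  q7 
   q5   q5  q4 
   q6   q3  q8 
   q7   q7  q7 
 * q8   q8  q8 
(> = start, * = accepting)

start=q0 accept=q8 q0-a->q1 q0-b->q2 q1-a->q3 q1-b->q4 q2-a->q5 q2-b->q2 q3-a->q3 q3-b->q6 q4-a->q5 q4-b->q7 q5-a->q5 q5-b->q4 q6-a->q3 q6-b->q8 q7-a->q7 q7-b->q7 q8-a->q8 q8-b->q8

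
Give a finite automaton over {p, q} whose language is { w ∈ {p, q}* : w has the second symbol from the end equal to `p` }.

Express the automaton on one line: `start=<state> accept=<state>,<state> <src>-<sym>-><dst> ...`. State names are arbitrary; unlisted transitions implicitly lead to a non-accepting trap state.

Because acceptance depends on a position counted from the end, the machine has to buffer the most recent 2 symbols. Make each state the string of the last up-to-2 symbols read; on input `x` shift the window left and append `x`. Accept when the buffered window has length 2 and begins with `p`.
With 7 states:
        p   q  
>  S0   S1  S2 
   S1   S3  S4 
   S2   S5  S6 
 * S3   S3  S4 
 * S4   S5  S6 
   S5   S3  S4 
   S6   S5  S6 
(> = start, * = accepting)

start=S0 accept=S3,S4 S0-p->S1 S0-q->S2 S1-p->S3 S1-q->S4 S2-p->S5 S2-q->S6 S3-p->S3 S3-q->S4 S4-p->S5 S4-q->S6 S5-p->S3 S5-q->S4 S6-p->S5 S6-q->S6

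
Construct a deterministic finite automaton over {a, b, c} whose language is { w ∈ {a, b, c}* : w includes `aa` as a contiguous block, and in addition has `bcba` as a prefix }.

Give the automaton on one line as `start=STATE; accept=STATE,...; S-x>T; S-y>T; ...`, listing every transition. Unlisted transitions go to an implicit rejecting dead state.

Run two small machines in parallel and take their product. The first has 3 states tracking whether and how much of `aa` has been seen; the second has 6 states tracking whether the input so far still matches the prefix `bcba`. A product state is a pair (one from each), accepting exactly when both do. Minimizing collapses redundant product states.
8 states suffice.
        a   b   c  
>  S0   S1  S2  S1 
   S1   S1  S1  S1 
   S2   S1  S1  S3 
   S3   S1  S4  S1 
   S4   S5  S1  S1 
   S5   S6  S7  S7 
 * S6   S6  S6  S6 
   S7   S5  S7  S7 
(> = start, * = accepting)

start=S0; accept=S6; S0-a>S1; S0-b>S2; S0-c>S1; S1-a>S1; S1-b>S1; S1-c>S1; S2-a>S1; S2-b>S1; S2-c>S3; S3-a>S1; S3-b>S4; S3-c>S1; S4-a>S5; S4-b>S1; S4-c>S1; S5-a>S6; S5-b>S7; S5-c>S7; S6-a>S6; S6-b>S6; S6-c>S6; S7-a>S5; S7-b>S7; S7-c>S7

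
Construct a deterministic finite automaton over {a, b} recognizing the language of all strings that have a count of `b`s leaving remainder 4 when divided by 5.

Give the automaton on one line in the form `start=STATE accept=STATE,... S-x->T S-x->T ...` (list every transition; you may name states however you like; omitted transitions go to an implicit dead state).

Keep the running count of `b`s modulo 5: each `b` advances along the cycle s0 → s1 → s2 → s3 → s4 → s0 while other symbols loop. Accept at s4.
With 5 states:
        a   b  
>  s0   s0  s1 
   s1   s1  s2 
   s2   s2  s3 
   s3   s3  s4 
 * s4   s4  s0 
(> = start, * = accepting)

start=s0 accept=s4 s0-a->s0 s0-b->s1 s1-a->s1 s1-b->s2 s2-a->s2 s2-b->s3 s3-a->s3 s3-b->s4 s4-a->s4 s4-b->s0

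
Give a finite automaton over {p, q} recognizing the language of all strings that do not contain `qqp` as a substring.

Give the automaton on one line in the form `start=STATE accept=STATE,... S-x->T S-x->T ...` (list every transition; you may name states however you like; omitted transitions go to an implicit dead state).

start=A accept=A,B,C A-p->A A-q->B B-p->A B-q->C C-p->D C-q->C D-p->D D-q->D

Track partial matches of the forbidden pattern `qqp`. State D is a dead state reached once `qqp` has occurred; every other state accepts. A means no part of `qqp` is currently matched.
With 4 states:
       p  q 
>* A   A  B 
 * B   A  C 
 * C   D  C 
   D   D  D 
(> = start, * = accepting)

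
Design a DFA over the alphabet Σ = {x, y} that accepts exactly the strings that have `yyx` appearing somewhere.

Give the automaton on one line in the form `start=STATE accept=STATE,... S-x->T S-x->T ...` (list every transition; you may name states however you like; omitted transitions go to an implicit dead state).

Track how much of `yyx` has been matched so far: state S0 is no progress, S3 is the absorbing accept state reached once `yyx` has occurred. Intermediate states record partial matches; on a mismatch, fall back to the longest reusable overlap.
With 4 states:
        x   y  
>  S0   S0  S1 
   S1   S0  S2 
   S2   S3  S2 
 * S3   S3  S3 
(> = start, * = accepting)

start=S0 accept=S3 S0-x->S0 S0-y->S1 S1-x->S0 S1-y->S2 S2-x->S3 S2-y->S2 S3-x->S3 S3-y->S3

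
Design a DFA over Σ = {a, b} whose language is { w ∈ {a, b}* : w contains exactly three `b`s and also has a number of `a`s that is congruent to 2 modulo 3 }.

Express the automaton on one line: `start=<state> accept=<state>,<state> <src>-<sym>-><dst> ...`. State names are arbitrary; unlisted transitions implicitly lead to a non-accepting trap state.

Handle the two conditions separately and then intersect. One (5 states) tracks the count of `b`s, saturating at 4; the other (3 states) tracks the count of `a`s modulo 3. Each combined state is a pair, one component from each; accept when both components accept. After merging equivalent states the machine shrinks.
A 13-state machine:
          a    b  
>  q0     q1   q2 
   q1     q3   q4 
   q2     q4   q5 
   q3     q0   q6 
   q4     q6   q7 
   q5     q7   q8 
   q6     q2   q9 
   q7     q9  q10 
   q8    q10  q11 
   q9     q5  q12 
   q10   q12  q11 
   q11   q11  q11 
 * q12    q8  q11 
(> = start, * = accepting)

start=q0 accept=q12 q0-a->q1 q0-b->q2 q1-a->q3 q1-b->q4 q2-a->q4 q2-b->q5 q3-a->q0 q3-b->q6 q4-a->q6 q4-b->q7 q5-a->q7 q5-b->q8 q6-a->q2 q6-b->q9 q7-a->q9 q7-b->q10 q8-a->q10 q8-b->q11 q9-a->q5 q9-b->q12 q10-a->q12 q10-b->q11 q11-a->q11 q11-b->q11 q12-a->q8 q12-b->q11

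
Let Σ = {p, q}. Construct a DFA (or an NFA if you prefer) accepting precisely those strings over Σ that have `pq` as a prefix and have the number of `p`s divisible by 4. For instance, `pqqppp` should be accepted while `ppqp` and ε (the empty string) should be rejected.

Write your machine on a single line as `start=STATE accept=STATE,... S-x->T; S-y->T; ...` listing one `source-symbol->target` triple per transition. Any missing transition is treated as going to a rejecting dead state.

Run two small machines in parallel and take their product. The first has 4 states tracking whether the input so far still matches the prefix `pq`; the second has 4 states tracking the count of `p`s modulo 4. A product state is a pair (one from each), accepting exactly when both do.
10 states suffice.
        p   q  
>  S0   S1  S2 
   S1   S3  S4 
   S2   S5  S2 
   S3   S6  S3 
   S4   S7  S4 
   S5   S3  S5 
   S6   S2  S6 
   S7   S8  S7 
   S8   S9  S8 
 * S9   S4  S9 
(> = start, * = accepting)

start=S0; accept=S9; S0-p->S1; S0-q->S2; S1-p->S3; S1-q->S4; S2-p->S5; S2-q->S2; S3-p->S6; S3-q->S3; S4-p->S7; S4-q->S4; S5-p->S3; S5-q->S5; S6-p->S2; S6-q->S6; S7-p->S8; S7-q->S7; S8-p->S9; S8-q->S8; S9-p->S4; S9-q->S9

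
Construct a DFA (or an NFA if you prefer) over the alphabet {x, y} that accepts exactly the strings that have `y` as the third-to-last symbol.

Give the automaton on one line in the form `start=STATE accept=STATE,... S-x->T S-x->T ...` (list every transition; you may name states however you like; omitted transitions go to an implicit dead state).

start=S0 accept=S11,S12,S13,S14 S0-x->S1 S0-y->S2 S1-x->S3 S1-y->S4 S2-x->S5 S2-y->S6 S3-x->S7 S3-y->S8 S4-x->S9 S4-y->S10 S5-x->S11 S5-y->S12 S6-x->S13 S6-y->S14 S7-x->S7 S7-y->S8 S8-x->S9 S8-y->S10 S9-x->S11 S9-y->S12 S10-x->S13 S10-y->S14 S11-x->S7 S11-y->S8 S12-x->S9 S12-y->S10 S13-x->S11 S13-y->S12 S14-x->S13 S14-y->S14

A DFA must remember the last 3 symbols (since which symbol is third-to-last isn't known until the input ends). Use one state per possible window of the last ≤3 symbols; accept from those whose window starts with `y`.
A 15-state machine:
          x    y  
>  S0     S1   S2 
   S1     S3   S4 
   S2     S5   S6 
   S3     S7   S8 
   S4     S9  S10 
   S5    S11  S12 
   S6    S13  S14 
   S7     S7   S8 
   S8     S9  S10 
   S9    S11  S12 
   S10   S13  S14 
 * S11    S7   S8 
 * S12    S9  S10 
 * S13   S11  S12 
 * S14   S13  S14 
(> = start, * = accepting)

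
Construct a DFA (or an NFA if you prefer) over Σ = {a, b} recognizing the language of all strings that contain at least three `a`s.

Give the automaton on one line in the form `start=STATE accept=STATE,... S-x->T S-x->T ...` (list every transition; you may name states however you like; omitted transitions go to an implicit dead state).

start=s0 accept=s3,s4 s0-a->s1 s0-b->s0 s1-a->s2 s1-b->s1 s2-a->s3 s2-b->s2 s3-a->s4 s3-b->s3 s4-a->s4 s4-b->s4

Count `a`s, saturating at 4: states s0 through s3 mean 0 through 3 `a`s seen; s4 means more than 3. Each `a` increments (capped at s4); other symbols loop. Accept from {s3, s4}.
5 states suffice.
        a   b  
>  s0   s1  s0 
   s1   s2  s1 
   s2   s3  s2 
 * s3   s4  s3 
 * s4   s4  s4 
(> = start, * = accepting)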